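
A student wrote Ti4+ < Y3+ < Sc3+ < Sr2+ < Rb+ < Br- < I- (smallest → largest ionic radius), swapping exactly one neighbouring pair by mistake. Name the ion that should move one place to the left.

Sc3+

Compare adjacent ions: same group and charge — period 4 sits above period 5, so Sc3+ is smaller — yet in this increasing list Y3+ sits before Sc3+. Nothing else is reversed, so Sc3+ should move one place to the left.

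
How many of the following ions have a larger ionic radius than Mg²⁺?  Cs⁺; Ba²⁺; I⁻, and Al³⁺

Work out protons and electrons: Al³⁺ (Z=13, 10 e⁻), Mg²⁺ (Z=12, 10 e⁻), Ba²⁺ (Z=56, 54 e⁻), Cs⁺ (Z=55, 54 e⁻), I⁻ (Z=53, 54 e⁻). Al³⁺ < Mg²⁺ (both 10 e⁻, Z=13>12); Mg²⁺ < Ba²⁺ (same group, period 3 vs 6); Ba²⁺ < Cs⁺ (both 54 e⁻, Z=56>55); Cs⁺ < I⁻ (both 54 e⁻, Z=55>53).
Placing each against Mg²⁺: smaller — Al³⁺; larger — Ba²⁺, Cs⁺, I⁻. Count: 3.

3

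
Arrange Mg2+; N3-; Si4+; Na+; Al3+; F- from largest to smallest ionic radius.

N3- > F- > Na+ > Mg2+ > Al3+ > Si4+

Each ion has 10 electrons. The ranking follows nuclear charge in reverse — greater Z gives a smaller radius. Si4+ (Z=14), Al3+ (Z=13), Mg2+ (Z=12), Na+ (Z=11), F- (Z=9), N3- (Z=7).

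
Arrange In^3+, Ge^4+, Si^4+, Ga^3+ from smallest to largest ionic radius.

Si^4+ (Z=14, 10 e⁻), Ge^4+ (Z=32, 28 e⁻), Ga^3+ (Z=31, 28 e⁻), In^3+ (Z=49, 46 e⁻). Si^4+ < Ge^4+ (same group, 1 shell fewer); Ge^4+ < Ga^3+ (both 28 e⁻, Z=32>31); Ga^3+ < In^3+ (same group, period 4 vs 5).

Si^4+ < Ge^4+ < Ga^3+ < In^3+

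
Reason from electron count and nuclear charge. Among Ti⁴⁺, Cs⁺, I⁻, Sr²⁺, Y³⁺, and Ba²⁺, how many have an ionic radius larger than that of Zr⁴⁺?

5

Tabulating Z and e⁻: Ti⁴⁺: 18 e⁻, Z=22, Zr⁴⁺: 36 e⁻, Z=40, Y³⁺: 36 e⁻, Z=39, Sr²⁺: 36 e⁻, Z=38, Ba²⁺: 54 e⁻, Z=56, Cs⁺: 54 e⁻, Z=55, I⁻: 54 e⁻, Z=53. Ti⁴⁺ < Zr⁴⁺ (same group, period 4 vs 5); Zr⁴⁺ < Y³⁺ (both 36 e⁻, Z=40>39); Y³⁺ < Sr²⁺ (both 36 e⁻, Z=39>38); Sr²⁺ < Ba²⁺ (same group, period 5 vs 6); Ba²⁺ < Cs⁺ (both 54 e⁻, Z=56>55); Cs⁺ < I⁻ (isoelectronic, higher Z=55 is smaller).
Overall: Ti⁴⁺ < Zr⁴⁺ < Y³⁺ < Sr²⁺ < Ba²⁺ < Cs⁺ < I⁻. Zr⁴⁺ has 1 below it and 5 above. That's 5.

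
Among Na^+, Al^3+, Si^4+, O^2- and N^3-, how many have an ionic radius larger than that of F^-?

2

Isoelectronic series (10 e⁻ each). Size is set by nuclear charge: more protons means a smaller ion. Si^4+ (Z=14), Al^3+ (Z=13), Na^+ (Z=11), F^- (Z=9), O^2- (Z=8), N^3- (Z=7).
Ordering all of them (including F^-) by radius gives Si^4+ < Al^3+ < Na^+ < F^- < O^2- < N^3-. Count: 2.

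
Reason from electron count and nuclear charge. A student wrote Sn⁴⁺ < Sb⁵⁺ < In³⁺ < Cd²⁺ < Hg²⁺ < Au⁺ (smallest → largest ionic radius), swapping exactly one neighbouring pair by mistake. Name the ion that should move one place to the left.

Sb⁵⁺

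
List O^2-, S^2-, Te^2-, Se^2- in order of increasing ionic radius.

Same group, same charge. Going down the group adds an extra shell of electrons, so the ion gets larger: O^2- is highest in the group and smallest.

O^2- < S^2- < Se^2- < Te^2-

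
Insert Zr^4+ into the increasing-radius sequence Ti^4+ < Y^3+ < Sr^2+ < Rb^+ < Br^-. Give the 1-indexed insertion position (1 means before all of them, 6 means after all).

Work out protons and electrons: Ti^4+ (Z=22, 18 e⁻), Zr^4+ (Z=40, 36 e⁻), Y^3+ (Z=39, 36 e⁻), Sr^2+ (Z=38, 36 e⁻), Rb^+ (Z=37, 36 e⁻), Br^- (Z=35, 36 e⁻). Ti^4+ < Zr^4+ (same group, period 4 vs 5); Zr^4+ < Y^3+ (isoelectronic, higher Z=40 is smaller); Y^3+ < Sr^2+ (both 36 e⁻, Z=39>38); Sr^2+ < Rb^+ (both 36 e⁻, Z=38>37); Rb^+ < Br^- (both 36 e⁻, Z=37>35).
Putting Zr^4+ in gives Ti^4+ < Zr^4+ < Y^3+ < Sr^2+ < Rb^+ < Br^-; it lands at slot 2.

2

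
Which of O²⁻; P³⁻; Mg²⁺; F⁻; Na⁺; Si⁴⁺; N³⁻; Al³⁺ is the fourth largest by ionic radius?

F⁻

Work out protons and electrons: Si⁴⁺: 10 e⁻, Z=14, Al³⁺: 10 e⁻, Z=13, Mg²⁺: 10 e⁻, Z=12, Na⁺: 10 e⁻, Z=11, F⁻: 10 e⁻, Z=9, O²⁻: 10 e⁻, Z=8, N³⁻: 10 e⁻, Z=7, P³⁻: 18 e⁻, Z=15. Si⁴⁺ < Al³⁺ (isoelectronic, higher Z=14 is smaller); Al³⁺ < Mg²⁺ (isoelectronic, higher Z=13 is smaller); Mg²⁺ < Na⁺ (both 10 e⁻, Z=12>11); Na⁺ < F⁻ (isoelectronic, higher Z=11 is smaller); F⁻ < O²⁻ (isoelectronic, higher Z=9 is smaller); O²⁻ < N³⁻ (both 10 e⁻, Z=8>7); N³⁻ < P³⁻ (same group, period 2 vs 3).
That gives Si⁴⁺ < Al³⁺ < Mg²⁺ < Na⁺ < F⁻ < O²⁻ < N³⁻ < P³⁻. From the largest end, number 4 is F⁻.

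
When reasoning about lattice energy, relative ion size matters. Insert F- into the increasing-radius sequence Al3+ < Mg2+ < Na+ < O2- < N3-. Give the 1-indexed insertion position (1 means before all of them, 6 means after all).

4

Each ion has 10 electrons. The ranking follows nuclear charge in reverse — greater Z gives a smaller radius. Al3+ (Z=13), Mg2+ (Z=12), Na+ (Z=11), F- (Z=9), O2- (Z=8), N3- (Z=7).
With F- included the full order is Al3+ < Mg2+ < Na+ < F- < O2- < N3-, so it takes position 4.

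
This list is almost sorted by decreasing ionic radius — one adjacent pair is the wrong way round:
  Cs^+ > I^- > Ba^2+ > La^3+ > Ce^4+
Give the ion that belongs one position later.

Check each adjacent pair. Cs^+ and I^- are reversed: both have 54 electrons but Z(Cs)=55 > Z(I)=53, so Cs^+ should be the smaller of the two. No other neighbouring pair contradicts the periodic trends, so Cs^+ is the ion listed too early.

Cs^+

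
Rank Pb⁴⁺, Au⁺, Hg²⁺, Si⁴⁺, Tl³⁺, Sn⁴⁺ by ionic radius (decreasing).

First list Z and electron count for each: Si⁴⁺: 10 e⁻, Z=14, Sn⁴⁺: 46 e⁻, Z=50, Pb⁴⁺: 78 e⁻, Z=82, Tl³⁺: 78 e⁻, Z=81, Hg²⁺: 78 e⁻, Z=80, Au⁺: 78 e⁻, Z=79. Si⁴⁺ < Sn⁴⁺ (same group, 2 shells fewer); Sn⁴⁺ < Pb⁴⁺ (same group, 1 shell fewer); Pb⁴⁺ < Tl³⁺ (both 78 e⁻, Z=82>81); Tl³⁺ < Hg²⁺ (isoelectronic, higher Z=81 is smaller); Hg²⁺ < Au⁺ (isoelectronic, higher Z=80 is smaller).

Au⁺ > Hg²⁺ > Tl³⁺ > Pb⁴⁺ > Sn⁴⁺ > Si⁴⁺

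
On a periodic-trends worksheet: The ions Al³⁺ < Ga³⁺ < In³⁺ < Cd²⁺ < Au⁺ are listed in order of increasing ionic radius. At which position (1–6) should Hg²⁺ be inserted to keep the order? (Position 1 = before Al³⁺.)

5

Tabulating Z and e⁻: Al³⁺: 10 e⁻, Z=13, Ga³⁺: 28 e⁻, Z=31, In³⁺: 46 e⁻, Z=49, Cd²⁺: 46 e⁻, Z=48, Hg²⁺: 78 e⁻, Z=80, Au⁺: 78 e⁻, Z=79. Al³⁺ < Ga³⁺ (same group, 1 shell fewer); Ga³⁺ < In³⁺ (same group, period 4 vs 5); In³⁺ < Cd²⁺ (isoelectronic, higher Z=49 is smaller); Cd²⁺ < Hg²⁺ (same group, period 5 vs 6); Hg²⁺ < Au⁺ (both 78 e⁻, Z=80>79).
Merged order: Al³⁺ < Ga³⁺ < In³⁺ < Cd²⁺ < Hg²⁺ < Au⁺ — Hg²⁺ is number 5.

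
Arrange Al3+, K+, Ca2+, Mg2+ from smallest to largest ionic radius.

Electron counts and nuclear charges: Al3+ has 10 e⁻ (Z=13), Mg2+ has 10 e⁻ (Z=12), Ca2+ has 18 e⁻ (Z=20), K+ has 18 e⁻ (Z=19). Al3+ < Mg2+ (isoelectronic, higher Z=13 is smaller); Mg2+ < Ca2+ (same group, period 3 vs 4); Ca2+ < K+ (both 18 e⁻, Z=20>19).

Al3+ < Mg2+ < Ca2+ < K+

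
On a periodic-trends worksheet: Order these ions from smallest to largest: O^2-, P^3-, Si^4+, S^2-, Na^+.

First list Z and electron count for each: Si^4+: 10 e⁻, Z=14, Na^+: 10 e⁻, Z=11, O^2-: 10 e⁻, Z=8, S^2-: 18 e⁻, Z=16, P^3-: 18 e⁻, Z=15. Si^4+ < Na^+ (isoelectronic, higher Z=14 is smaller); Na^+ < O^2- (isoelectronic, higher Z=11 is smaller); O^2- < S^2- (same group, 1 shell fewer); S^2- < P^3- (both 18 e⁻, Z=16>15).

Si^4+ < Na^+ < O^2- < S^2- < P^3-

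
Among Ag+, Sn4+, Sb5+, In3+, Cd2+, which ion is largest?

These species are isoelectronic with 46 electrons. The only difference is the number of protons: Sb5+ (Z=51), Sn4+ (Z=50), In3+ (Z=49), Cd2+ (Z=48), Ag+ (Z=47). The strongest nuclear pull (Sb5+) gives the smallest ion.

Ag+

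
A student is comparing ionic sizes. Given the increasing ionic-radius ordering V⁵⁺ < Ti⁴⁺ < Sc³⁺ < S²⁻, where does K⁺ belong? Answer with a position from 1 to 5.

Each ion has 18 electrons. The ranking follows nuclear charge in reverse — greater Z gives a smaller radius. V⁵⁺ (Z=23), Ti⁴⁺ (Z=22), Sc³⁺ (Z=21), K⁺ (Z=19), S²⁻ (Z=16).
Putting K⁺ in gives V⁵⁺ < Ti⁴⁺ < Sc³⁺ < K⁺ < S²⁻; it lands at slot 4.

4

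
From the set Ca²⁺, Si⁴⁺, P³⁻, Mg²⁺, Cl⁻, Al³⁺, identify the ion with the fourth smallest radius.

Ca²⁺

First list Z and electron count for each: Si⁴⁺ (Z=14, 10 e⁻), Al³⁺ (Z=13, 10 e⁻), Mg²⁺ (Z=12, 10 e⁻), Ca²⁺ (Z=20, 18 e⁻), Cl⁻ (Z=17, 18 e⁻), P³⁻ (Z=15, 18 e⁻). Si⁴⁺ < Al³⁺ (both 10 e⁻, Z=14>13); Al³⁺ < Mg²⁺ (isoelectronic, higher Z=13 is smaller); Mg²⁺ < Ca²⁺ (same group, period 3 vs 4); Ca²⁺ < Cl⁻ (both 18 e⁻, Z=20>17); Cl⁻ < P³⁻ (isoelectronic, higher Z=17 is smaller).
Full ascending order: Si⁴⁺ < Al³⁺ < Mg²⁺ < Ca²⁺ < Cl⁻ < P³⁻. Counting from the smallest, position 4 is Ca²⁺.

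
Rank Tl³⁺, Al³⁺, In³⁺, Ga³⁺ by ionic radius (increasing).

Al³⁺ < Ga³⁺ < In³⁺ < Tl³⁺

These ions sit in one column with identical charge. Each step down the periodic table adds a principal shell, increasing the radius.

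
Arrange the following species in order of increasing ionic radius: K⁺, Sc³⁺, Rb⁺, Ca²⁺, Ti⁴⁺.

Ti⁴⁺ < Sc³⁺ < Ca²⁺ < K⁺ < Rb⁺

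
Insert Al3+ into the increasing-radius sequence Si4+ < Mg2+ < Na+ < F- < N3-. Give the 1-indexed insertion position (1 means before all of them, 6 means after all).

These species are isoelectronic with 10 electrons. The only difference is the number of protons: Si4+ (Z=14), Al3+ (Z=13), Mg2+ (Z=12), Na+ (Z=11), F- (Z=9), N3- (Z=7). The strongest nuclear pull (Si4+) gives the smallest ion.
Merged order: Si4+ < Al3+ < Mg2+ < Na+ < F- < N3- — Al3+ is number 2.

2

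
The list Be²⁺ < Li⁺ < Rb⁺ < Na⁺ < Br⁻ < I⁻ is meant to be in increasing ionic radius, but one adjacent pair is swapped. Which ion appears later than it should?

Na⁺

The pair Rb⁺, Na⁺ is the wrong way round — same group and charge — period 3 sits above period 5, so Na⁺ is smaller. All other adjacent pairs agree with periodic trends, so Na⁺ is the misplaced ion.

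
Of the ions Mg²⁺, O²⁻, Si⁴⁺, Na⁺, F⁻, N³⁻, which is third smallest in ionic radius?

Na⁺

Each ion has 10 electrons. The ranking follows nuclear charge in reverse — greater Z gives a smaller radius. Si⁴⁺ (Z=14), Mg²⁺ (Z=12), Na⁺ (Z=11), F⁻ (Z=9), O²⁻ (Z=8), N³⁻ (Z=7).
Ordering: Si⁴⁺ < Mg²⁺ < Na⁺ < F⁻ < O²⁻ < N³⁻. The third smallest is Na⁺.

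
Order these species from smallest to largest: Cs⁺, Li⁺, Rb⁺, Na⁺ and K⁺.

These ions sit in one column with identical charge. Each step down the periodic table adds a principal shell, increasing the radius.

Li⁺ < Na⁺ < K⁺ < Rb⁺ < Cs⁺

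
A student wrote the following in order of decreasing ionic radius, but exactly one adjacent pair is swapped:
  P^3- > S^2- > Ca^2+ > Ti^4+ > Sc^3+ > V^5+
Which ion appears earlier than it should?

Ti^4+

Scanning neighbour by neighbour, only Ti^4+/Sc^3+ violates a trend: they are isoelectronic (18 e⁻) and Ti has more protons than Sc (22 vs 21), making Ti^4+ smaller. That makes Ti^4+ the one sitting a position early relative to where it belongs.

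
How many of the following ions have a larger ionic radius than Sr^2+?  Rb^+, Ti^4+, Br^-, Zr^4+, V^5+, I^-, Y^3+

3

Electron counts and nuclear charges: V^5+ has 18 e⁻ (Z=23), Ti^4+ has 18 e⁻ (Z=22), Zr^4+ has 36 e⁻ (Z=40), Y^3+ has 36 e⁻ (Z=39), Sr^2+ has 36 e⁻ (Z=38), Rb^+ has 36 e⁻ (Z=37), Br^- has 36 e⁻ (Z=35), I^- has 54 e⁻ (Z=53). V^5+ < Ti^4+ (isoelectronic, higher Z=23 is smaller); Ti^4+ < Zr^4+ (same group, 1 shell fewer); Zr^4+ < Y^3+ (both 36 e⁻, Z=40>39); Y^3+ < Sr^2+ (isoelectronic, higher Z=39 is smaller); Sr^2+ < Rb^+ (both 36 e⁻, Z=38>37); Rb^+ < Br^- (isoelectronic, higher Z=37 is smaller); Br^- < I^- (same group, 1 shell fewer).
Relative to Sr^2+, the ions that are larger are Rb^+, Br^-, I^-. Count: 3.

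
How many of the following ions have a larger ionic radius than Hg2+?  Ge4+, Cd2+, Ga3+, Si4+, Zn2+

Electron counts and nuclear charges: Si4+ has 10 e⁻ (Z=14), Ge4+ has 28 e⁻ (Z=32), Ga3+ has 28 e⁻ (Z=31), Zn2+ has 28 e⁻ (Z=30), Cd2+ has 46 e⁻ (Z=48), Hg2+ has 78 e⁻ (Z=80). Si4+ < Ge4+ (same group, period 3 vs 4); Ge4+ < Ga3+ (isoelectronic, higher Z=32 is smaller); Ga3+ < Zn2+ (isoelectronic, higher Z=31 is smaller); Zn2+ < Cd2+ (same group, period 4 vs 5); Cd2+ < Hg2+ (same group, period 5 vs 6).
Placing each against Hg2+: smaller — Si4+, Ge4+, Ga3+, Zn2+, Cd2+; larger — none. So 0 are larger.

0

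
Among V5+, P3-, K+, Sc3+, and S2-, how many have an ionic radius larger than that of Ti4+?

4

Isoelectronic series (18 e⁻ each). Size is set by nuclear charge: more protons means a smaller ion. V5+ (Z=23), Ti4+ (Z=22), Sc3+ (Z=21), K+ (Z=19), S2- (Z=16), P3- (Z=15).
Placing each against Ti4+: smaller — V5+; larger — Sc3+, K+, S2-, P3-. So 4 are larger.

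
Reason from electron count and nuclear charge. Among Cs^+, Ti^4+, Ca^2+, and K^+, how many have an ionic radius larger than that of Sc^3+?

3

Electron counts and nuclear charges: Ti^4+: 18 e⁻, Z=22, Sc^3+: 18 e⁻, Z=21, Ca^2+: 18 e⁻, Z=20, K^+: 18 e⁻, Z=19, Cs^+: 54 e⁻, Z=55. Ti^4+ < Sc^3+ (both 18 e⁻, Z=22>21); Sc^3+ < Ca^2+ (isoelectronic, higher Z=21 is smaller); Ca^2+ < K^+ (both 18 e⁻, Z=20>19); K^+ < Cs^+ (same group, period 4 vs 6).
Overall: Ti^4+ < Sc^3+ < Ca^2+ < K^+ < Cs^+. Sc^3+ has 1 below it and 3 above. So 3 are larger.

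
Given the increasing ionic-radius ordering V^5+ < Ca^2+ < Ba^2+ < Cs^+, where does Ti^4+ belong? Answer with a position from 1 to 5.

V^5+ has 18 e⁻ (Z=23), Ti^4+ has 18 e⁻ (Z=22), Ca^2+ has 18 e⁻ (Z=20), Ba^2+ has 54 e⁻ (Z=56), Cs^+ has 54 e⁻ (Z=55). V^5+ < Ti^4+ (both 18 e⁻, Z=23>22); Ti^4+ < Ca^2+ (both 18 e⁻, Z=22>20); Ca^2+ < Ba^2+ (same group, period 4 vs 6); Ba^2+ < Cs^+ (isoelectronic, higher Z=56 is smaller).
With Ti^4+ included the full order is V^5+ < Ti^4+ < Ca^2+ < Ba^2+ < Cs^+, so it takes position 2.

2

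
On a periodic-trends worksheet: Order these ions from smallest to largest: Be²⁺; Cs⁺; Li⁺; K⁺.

Be²⁺ < Li⁺ < K⁺ < Cs⁺

First list Z and electron count for each: Be²⁺ has 2 e⁻ (Z=4), Li⁺ has 2 e⁻ (Z=3), K⁺ has 18 e⁻ (Z=19), Cs⁺ has 54 e⁻ (Z=55). Be²⁺ < Li⁺ (isoelectronic, higher Z=4 is smaller); Li⁺ < K⁺ (same group, period 2 vs 4); K⁺ < Cs⁺ (same group, period 4 vs 6).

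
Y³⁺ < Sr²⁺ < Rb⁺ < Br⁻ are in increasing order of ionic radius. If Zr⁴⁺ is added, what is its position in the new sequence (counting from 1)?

Each ion has 36 electrons. The ranking follows nuclear charge in reverse — greater Z gives a smaller radius. Zr⁴⁺ (Z=40), Y³⁺ (Z=39), Sr²⁺ (Z=38), Rb⁺ (Z=37), Br⁻ (Z=35).
With Zr⁴⁺ included the full order is Zr⁴⁺ < Y³⁺ < Sr²⁺ < Rb⁺ < Br⁻, so it takes position 1.

1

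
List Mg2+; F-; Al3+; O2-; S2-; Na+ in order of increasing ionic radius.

Al3+ < Mg2+ < Na+ < F- < O2- < S2-

Tabulating Z and e⁻: Al3+ has 10 e⁻ (Z=13), Mg2+ has 10 e⁻ (Z=12), Na+ has 10 e⁻ (Z=11), F- has 10 e⁻ (Z=9), O2- has 10 e⁻ (Z=8), S2- has 18 e⁻ (Z=16). Al3+ < Mg2+ (both 10 e⁻, Z=13>12); Mg2+ < Na+ (isoelectronic, higher Z=12 is smaller); Na+ < F- (both 10 e⁻, Z=11>9); F- < O2- (both 10 e⁻, Z=9>8); O2- < S2- (same group, period 2 vs 3).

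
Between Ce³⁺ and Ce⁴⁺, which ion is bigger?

Ce³⁺

These are all Ce ions. Removing more electrons (higher positive charge) pulls the remaining electrons in closer, so Ce⁴⁺ is smallest and Ce³⁺ is largest.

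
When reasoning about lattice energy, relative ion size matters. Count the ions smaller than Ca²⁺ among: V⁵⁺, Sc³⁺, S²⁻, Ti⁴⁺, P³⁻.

3

These species are isoelectronic with 18 electrons. The only difference is the number of protons: V⁵⁺ (Z=23), Ti⁴⁺ (Z=22), Sc³⁺ (Z=21), Ca²⁺ (Z=20), S²⁻ (Z=16), P³⁻ (Z=15). The strongest nuclear pull (V⁵⁺) gives the smallest ion.
Placing each against Ca²⁺: smaller — V⁵⁺, Ti⁴⁺, Sc³⁺; larger — S²⁻, P³⁻. Count: 3.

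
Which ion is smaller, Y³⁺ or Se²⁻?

Y³⁺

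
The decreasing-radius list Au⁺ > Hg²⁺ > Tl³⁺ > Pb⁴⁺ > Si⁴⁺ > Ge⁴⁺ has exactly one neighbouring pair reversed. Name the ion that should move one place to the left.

Compare adjacent ions: both in group 14 with the same charge; Si⁴⁺ (period 3) has the smaller radius — yet in this decreasing list Si⁴⁺ sits before Ge⁴⁺. Nothing else is reversed, so Ge⁴⁺ should move one place to the left.

Ge⁴⁺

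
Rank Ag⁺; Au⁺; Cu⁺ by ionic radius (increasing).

All are in the same group with charge +1. Radius grows down the group as n (the outermost shell) increases.

Cu⁺ < Ag⁺ < Au⁺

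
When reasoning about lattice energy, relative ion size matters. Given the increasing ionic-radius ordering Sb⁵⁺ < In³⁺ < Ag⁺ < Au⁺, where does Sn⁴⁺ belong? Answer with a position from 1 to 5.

Tabulating Z and e⁻: Sb⁵⁺: 46 e⁻, Z=51, Sn⁴⁺: 46 e⁻, Z=50, In³⁺: 46 e⁻, Z=49, Ag⁺: 46 e⁻, Z=47, Au⁺: 78 e⁻, Z=79. Sb⁵⁺ < Sn⁴⁺ (isoelectronic, higher Z=51 is smaller); Sn⁴⁺ < In³⁺ (isoelectronic, higher Z=50 is smaller); In³⁺ < Ag⁺ (isoelectronic, higher Z=49 is smaller); Ag⁺ < Au⁺ (same group, period 5 vs 6).
Merged order: Sb⁵⁺ < Sn⁴⁺ < In³⁺ < Ag⁺ < Au⁺ — Sn⁴⁺ is number 2.

2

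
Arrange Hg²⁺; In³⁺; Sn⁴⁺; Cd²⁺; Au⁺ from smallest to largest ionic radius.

Work out protons and electrons: Sn⁴⁺ (Z=50, 46 e⁻), In³⁺ (Z=49, 46 e⁻), Cd²⁺ (Z=48, 46 e⁻), Hg²⁺ (Z=80, 78 e⁻), Au⁺ (Z=79, 78 e⁻). Sn⁴⁺ < In³⁺ (both 46 e⁻, Z=50>49); In³⁺ < Cd²⁺ (isoelectronic, higher Z=49 is smaller); Cd²⁺ < Hg²⁺ (same group, period 5 vs 6); Hg²⁺ < Au⁺ (both 78 e⁻, Z=80>79).

Sn⁴⁺ < In³⁺ < Cd²⁺ < Hg²⁺ < Au⁺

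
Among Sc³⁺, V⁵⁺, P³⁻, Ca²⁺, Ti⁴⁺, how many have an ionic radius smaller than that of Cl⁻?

4

Isoelectronic series (18 e⁻ each). Size is set by nuclear charge: more protons means a smaller ion. V⁵⁺ (Z=23), Ti⁴⁺ (Z=22), Sc³⁺ (Z=21), Ca²⁺ (Z=20), Cl⁻ (Z=17), P³⁻ (Z=15).
Placing each against Cl⁻: smaller — V⁵⁺, Ti⁴⁺, Sc³⁺, Ca²⁺; larger — P³⁻. So 4 are smaller.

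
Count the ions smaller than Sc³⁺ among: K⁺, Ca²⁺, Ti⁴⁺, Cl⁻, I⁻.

Ti⁴⁺ has 18 e⁻ (Z=22), Sc³⁺ has 18 e⁻ (Z=21), Ca²⁺ has 18 e⁻ (Z=20), K⁺ has 18 e⁻ (Z=19), Cl⁻ has 18 e⁻ (Z=17), I⁻ has 54 e⁻ (Z=53). Ti⁴⁺ < Sc³⁺ (both 18 e⁻, Z=22>21); Sc³⁺ < Ca²⁺ (both 18 e⁻, Z=21>20); Ca²⁺ < K⁺ (both 18 e⁻, Z=20>19); K⁺ < Cl⁻ (both 18 e⁻, Z=19>17); Cl⁻ < I⁻ (same group, period 3 vs 5).
Placing each against Sc³⁺: smaller — Ti⁴⁺; larger — Ca²⁺, K⁺, Cl⁻, I⁻. So 1 is smaller.

1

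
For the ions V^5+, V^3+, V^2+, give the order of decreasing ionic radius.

V^2+ > V^3+ > V^5+

For a single element, ionic radius drops as positive charge rises — V^5+ < V^2+.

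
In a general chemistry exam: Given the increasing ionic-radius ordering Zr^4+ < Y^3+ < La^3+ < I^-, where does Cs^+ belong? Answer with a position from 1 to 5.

Tabulating Z and e⁻: Zr^4+ (Z=40, 36 e⁻), Y^3+ (Z=39, 36 e⁻), La^3+ (Z=57, 54 e⁻), Cs^+ (Z=55, 54 e⁻), I^- (Z=53, 54 e⁻). Zr^4+ < Y^3+ (both 36 e⁻, Z=40>39); Y^3+ < La^3+ (same group, 1 shell fewer); La^3+ < Cs^+ (both 54 e⁻, Z=57>55); Cs^+ < I^- (isoelectronic, higher Z=55 is smaller).
Merged order: Zr^4+ < Y^3+ < La^3+ < Cs^+ < I^- — Cs^+ is number 4.

4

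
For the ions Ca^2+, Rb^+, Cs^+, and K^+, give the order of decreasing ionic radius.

Electron counts and nuclear charges: Ca^2+ has 18 e⁻ (Z=20), K^+ has 18 e⁻ (Z=19), Rb^+ has 36 e⁻ (Z=37), Cs^+ has 54 e⁻ (Z=55). Ca^2+ < K^+ (isoelectronic, higher Z=20 is smaller); K^+ < Rb^+ (same group, 1 shell fewer); Rb^+ < Cs^+ (same group, period 5 vs 6).

Cs^+ > Rb^+ > K^+ > Ca^2+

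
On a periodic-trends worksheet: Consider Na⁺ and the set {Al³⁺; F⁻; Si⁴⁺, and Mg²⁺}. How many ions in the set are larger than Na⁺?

1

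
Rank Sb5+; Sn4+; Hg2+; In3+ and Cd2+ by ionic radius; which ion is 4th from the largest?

Sn4+

Sb5+ (Z=51, 46 e⁻), Sn4+ (Z=50, 46 e⁻), In3+ (Z=49, 46 e⁻), Cd2+ (Z=48, 46 e⁻), Hg2+ (Z=80, 78 e⁻). Sb5+ < Sn4+ (isoelectronic, higher Z=51 is smaller); Sn4+ < In3+ (both 46 e⁻, Z=50>49); In3+ < Cd2+ (isoelectronic, higher Z=49 is smaller); Cd2+ < Hg2+ (same group, period 5 vs 6).
Full ascending order: Sb5+ < Sn4+ < In3+ < Cd2+ < Hg2+. Counting from the largest, position 4 is Sn4+.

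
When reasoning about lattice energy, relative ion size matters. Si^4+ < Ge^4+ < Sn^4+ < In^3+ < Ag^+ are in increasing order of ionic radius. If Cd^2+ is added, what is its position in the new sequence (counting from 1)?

5

Si^4+ has 10 e⁻ (Z=14), Ge^4+ has 28 e⁻ (Z=32), Sn^4+ has 46 e⁻ (Z=50), In^3+ has 46 e⁻ (Z=49), Cd^2+ has 46 e⁻ (Z=48), Ag^+ has 46 e⁻ (Z=47). Si^4+ < Ge^4+ (same group, 1 shell fewer); Ge^4+ < Sn^4+ (same group, period 4 vs 5); Sn^4+ < In^3+ (isoelectronic, higher Z=50 is smaller); In^3+ < Cd^2+ (isoelectronic, higher Z=49 is smaller); Cd^2+ < Ag^+ (both 46 e⁻, Z=48>47).
Putting Cd^2+ in gives Si^4+ < Ge^4+ < Sn^4+ < In^3+ < Cd^2+ < Ag^+; it lands at slot 5.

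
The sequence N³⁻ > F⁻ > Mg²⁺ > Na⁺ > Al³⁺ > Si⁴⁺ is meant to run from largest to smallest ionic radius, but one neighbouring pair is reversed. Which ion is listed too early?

Mg²⁺

The pair Mg²⁺, Na⁺ is the wrong way round — both have 10 electrons but Z(Mg)=12 > Z(Na)=11, so Mg²⁺ should be the smaller of the two. All other adjacent pairs agree with periodic trends, so Mg²⁺ is the misplaced ion.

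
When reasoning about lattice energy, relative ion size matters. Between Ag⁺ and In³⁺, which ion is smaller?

In³⁺

Each ion has 46 electrons. The ranking follows nuclear charge in reverse — greater Z gives a smaller radius. In³⁺ (Z=49), Ag⁺ (Z=47).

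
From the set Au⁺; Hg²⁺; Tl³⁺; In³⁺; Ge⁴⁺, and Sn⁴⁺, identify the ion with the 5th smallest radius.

Hg²⁺

Work out protons and electrons: Ge⁴⁺: 28 e⁻, Z=32, Sn⁴⁺: 46 e⁻, Z=50, In³⁺: 46 e⁻, Z=49, Tl³⁺: 78 e⁻, Z=81, Hg²⁺: 78 e⁻, Z=80, Au⁺: 78 e⁻, Z=79. Ge⁴⁺ < Sn⁴⁺ (same group, 1 shell fewer); Sn⁴⁺ < In³⁺ (both 46 e⁻, Z=50>49); In³⁺ < Tl³⁺ (same group, period 5 vs 6); Tl³⁺ < Hg²⁺ (both 78 e⁻, Z=81>80); Hg²⁺ < Au⁺ (both 78 e⁻, Z=80>79).
Ordering: Ge⁴⁺ < Sn⁴⁺ < In³⁺ < Tl³⁺ < Hg²⁺ < Au⁺. The 5th smallest is Hg²⁺.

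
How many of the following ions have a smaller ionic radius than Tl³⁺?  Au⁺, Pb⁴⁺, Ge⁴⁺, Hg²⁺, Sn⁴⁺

Tabulating Z and e⁻: Ge⁴⁺ has 28 e⁻ (Z=32), Sn⁴⁺ has 46 e⁻ (Z=50), Pb⁴⁺ has 78 e⁻ (Z=82), Tl³⁺ has 78 e⁻ (Z=81), Hg²⁺ has 78 e⁻ (Z=80), Au⁺ has 78 e⁻ (Z=79). Ge⁴⁺ < Sn⁴⁺ (same group, period 4 vs 5); Sn⁴⁺ < Pb⁴⁺ (same group, period 5 vs 6); Pb⁴⁺ < Tl³⁺ (both 78 e⁻, Z=82>81); Tl³⁺ < Hg²⁺ (both 78 e⁻, Z=81>80); Hg²⁺ < Au⁺ (isoelectronic, higher Z=80 is smaller).
Placing each against Tl³⁺: smaller — Ge⁴⁺, Sn⁴⁺, Pb⁴⁺; larger — Hg²⁺, Au⁺. That's 3.

3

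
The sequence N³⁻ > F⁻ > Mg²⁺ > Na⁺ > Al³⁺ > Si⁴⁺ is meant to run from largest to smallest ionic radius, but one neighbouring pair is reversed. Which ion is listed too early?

Mg²⁺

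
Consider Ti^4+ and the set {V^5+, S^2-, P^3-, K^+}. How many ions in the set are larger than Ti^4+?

Isoelectronic series (18 e⁻ each). Size is set by nuclear charge: more protons means a smaller ion. V^5+ (Z=23), Ti^4+ (Z=22), K^+ (Z=19), S^2- (Z=16), P^3- (Z=15).
Relative to Ti^4+, the ions that are larger are K^+, S^2-, P^3-. So 3 are larger.

3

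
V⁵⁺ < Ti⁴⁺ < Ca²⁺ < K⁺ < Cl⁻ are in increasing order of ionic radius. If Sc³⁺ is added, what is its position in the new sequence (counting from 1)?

3

Isoelectronic series (18 e⁻ each). Size is set by nuclear charge: more protons means a smaller ion. V⁵⁺ (Z=23), Ti⁴⁺ (Z=22), Sc³⁺ (Z=21), Ca²⁺ (Z=20), K⁺ (Z=19), Cl⁻ (Z=17).
Merged order: V⁵⁺ < Ti⁴⁺ < Sc³⁺ < Ca²⁺ < K⁺ < Cl⁻ — Sc³⁺ is number 3.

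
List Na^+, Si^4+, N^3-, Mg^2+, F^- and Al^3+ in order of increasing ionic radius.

All of these have 10 electrons (isoelectronic). With the same electron cloud, the ion with the most protons pulls it in tightest. Nuclear charges: Si^4+ (Z=14), Al^3+ (Z=13), Mg^2+ (Z=12), Na^+ (Z=11), F^- (Z=9), N^3- (Z=7). Highest Z is smallest.

Si^4+ < Al^3+ < Mg^2+ < Na^+ < F^- < N^3-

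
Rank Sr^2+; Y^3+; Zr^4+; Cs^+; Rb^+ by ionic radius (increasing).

Zr^4+ has 36 e⁻ (Z=40), Y^3+ has 36 e⁻ (Z=39), Sr^2+ has 36 e⁻ (Z=38), Rb^+ has 36 e⁻ (Z=37), Cs^+ has 54 e⁻ (Z=55). Zr^4+ < Y^3+ (isoelectronic, higher Z=40 is smaller); Y^3+ < Sr^2+ (both 36 e⁻, Z=39>38); Sr^2+ < Rb^+ (isoelectronic, higher Z=38 is smaller); Rb^+ < Cs^+ (same group, period 5 vs 6).

Zr^4+ < Y^3+ < Sr^2+ < Rb^+ < Cs^+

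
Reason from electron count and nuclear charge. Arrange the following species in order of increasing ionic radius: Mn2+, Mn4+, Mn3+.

Mn4+ < Mn3+ < Mn2+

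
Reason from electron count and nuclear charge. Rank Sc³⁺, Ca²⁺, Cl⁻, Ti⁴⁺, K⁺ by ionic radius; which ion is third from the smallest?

Ca²⁺

These species are isoelectronic with 18 electrons. The only difference is the number of protons: Ti⁴⁺ (Z=22), Sc³⁺ (Z=21), Ca²⁺ (Z=20), K⁺ (Z=19), Cl⁻ (Z=17). The strongest nuclear pull (Ti⁴⁺) gives the smallest ion.
So the order is Ti⁴⁺ < Sc³⁺ < Ca²⁺ < K⁺ < Cl⁻; the 3rd-smallest ion is Ca²⁺.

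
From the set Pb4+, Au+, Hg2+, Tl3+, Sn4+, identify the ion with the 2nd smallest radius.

Pb4+

First list Z and electron count for each: Sn4+ (Z=50, 46 e⁻), Pb4+ (Z=82, 78 e⁻), Tl3+ (Z=81, 78 e⁻), Hg2+ (Z=80, 78 e⁻), Au+ (Z=79, 78 e⁻). Sn4+ < Pb4+ (same group, period 5 vs 6); Pb4+ < Tl3+ (both 78 e⁻, Z=82>81); Tl3+ < Hg2+ (both 78 e⁻, Z=81>80); Hg2+ < Au+ (both 78 e⁻, Z=80>79).
Ordering: Sn4+ < Pb4+ < Tl3+ < Hg2+ < Au+. The 2nd smallest is Pb4+.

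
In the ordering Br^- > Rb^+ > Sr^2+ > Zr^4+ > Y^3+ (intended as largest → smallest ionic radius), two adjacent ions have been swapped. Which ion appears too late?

Scanning neighbour by neighbour, only Zr^4+/Y^3+ violates a trend: both have 36 electrons but Z(Zr)=40 > Z(Y)=39, so Zr^4+ should be the smaller of the two. That makes Y^3+ the one sitting a position late relative to where it belongs.

Y^3+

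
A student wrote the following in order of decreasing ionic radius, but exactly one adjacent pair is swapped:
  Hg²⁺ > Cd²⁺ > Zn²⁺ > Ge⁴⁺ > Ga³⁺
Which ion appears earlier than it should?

Ge⁴⁺

Compare adjacent ions: they are isoelectronic (28 e⁻) and Ge has more protons than Ga (32 vs 31), making Ge⁴⁺ smaller — yet in this decreasing list Ge⁴⁺ sits before Ga³⁺. Nothing else is reversed, so Ge⁴⁺ should move one place to the right.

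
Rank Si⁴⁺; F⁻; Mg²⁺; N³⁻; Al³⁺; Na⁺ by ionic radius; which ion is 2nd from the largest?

F⁻

Each ion has 10 electrons. The ranking follows nuclear charge in reverse — greater Z gives a smaller radius. Si⁴⁺ (Z=14), Al³⁺ (Z=13), Mg²⁺ (Z=12), Na⁺ (Z=11), F⁻ (Z=9), N³⁻ (Z=7).
So the order is Si⁴⁺ < Al³⁺ < Mg²⁺ < Na⁺ < F⁻ < N³⁻; the 2nd-largest ion is F⁻.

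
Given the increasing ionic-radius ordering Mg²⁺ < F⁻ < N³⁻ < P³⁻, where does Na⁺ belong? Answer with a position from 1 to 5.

2

First list Z and electron count for each: Mg²⁺ has 10 e⁻ (Z=12), Na⁺ has 10 e⁻ (Z=11), F⁻ has 10 e⁻ (Z=9), N³⁻ has 10 e⁻ (Z=7), P³⁻ has 18 e⁻ (Z=15). Mg²⁺ < Na⁺ (both 10 e⁻, Z=12>11); Na⁺ < F⁻ (both 10 e⁻, Z=11>9); F⁻ < N³⁻ (isoelectronic, higher Z=9 is smaller); N³⁻ < P³⁻ (same group, period 2 vs 3).
Merged order: Mg²⁺ < Na⁺ < F⁻ < N³⁻ < P³⁻ — Na⁺ is number 2.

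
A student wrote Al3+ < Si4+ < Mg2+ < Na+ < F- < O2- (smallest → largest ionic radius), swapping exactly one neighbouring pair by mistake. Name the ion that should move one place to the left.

Check each adjacent pair. Al3+ and Si4+ are reversed: they are isoelectronic (10 e⁻) and Si has more protons than Al (14 vs 13), making Si4+ smaller. No other neighbouring pair contradicts the periodic trends, so Si4+ is the ion listed too late.

Si4+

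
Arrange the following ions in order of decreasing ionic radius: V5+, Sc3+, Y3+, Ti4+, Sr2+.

Sr2+ > Y3+ > Sc3+ > Ti4+ > V5+

Tabulating Z and e⁻: V5+: 18 e⁻, Z=23, Ti4+: 18 e⁻, Z=22, Sc3+: 18 e⁻, Z=21, Y3+: 36 e⁻, Z=39, Sr2+: 36 e⁻, Z=38. V5+ < Ti4+ (isoelectronic, higher Z=23 is smaller); Ti4+ < Sc3+ (isoelectronic, higher Z=22 is smaller); Sc3+ < Y3+ (same group, 1 shell fewer); Y3+ < Sr2+ (isoelectronic, higher Z=39 is smaller).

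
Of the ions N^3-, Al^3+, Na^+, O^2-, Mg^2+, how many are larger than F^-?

These species are isoelectronic with 10 electrons. The only difference is the number of protons: Al^3+ (Z=13), Mg^2+ (Z=12), Na^+ (Z=11), F^- (Z=9), O^2- (Z=8), N^3- (Z=7). The strongest nuclear pull (Al^3+) gives the smallest ion.
Placing each against F^-: smaller — Al^3+, Mg^2+, Na^+; larger — O^2-, N^3-. That's 2.

2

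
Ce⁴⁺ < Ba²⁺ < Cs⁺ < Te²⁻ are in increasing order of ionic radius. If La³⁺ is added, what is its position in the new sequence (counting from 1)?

2

Each ion has 54 electrons. The ranking follows nuclear charge in reverse — greater Z gives a smaller radius. Ce⁴⁺ (Z=58), La³⁺ (Z=57), Ba²⁺ (Z=56), Cs⁺ (Z=55), Te²⁻ (Z=52).
Putting La³⁺ in gives Ce⁴⁺ < La³⁺ < Ba²⁺ < Cs⁺ < Te²⁻; it lands at slot 2.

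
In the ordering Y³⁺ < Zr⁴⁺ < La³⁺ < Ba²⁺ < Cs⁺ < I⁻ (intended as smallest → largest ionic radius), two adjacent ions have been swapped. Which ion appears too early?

The pair Y³⁺, Zr⁴⁺ is the wrong way round — they are isoelectronic (36 e⁻) and Zr has more protons than Y (40 vs 39), making Zr⁴⁺ smaller. All other adjacent pairs agree with periodic trends, so Y³⁺ is the misplaced ion.

Y³⁺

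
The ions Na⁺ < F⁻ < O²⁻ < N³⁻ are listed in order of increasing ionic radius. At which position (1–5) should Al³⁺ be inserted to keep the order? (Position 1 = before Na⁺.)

These species are isoelectronic with 10 electrons. The only difference is the number of protons: Al³⁺ (Z=13), Na⁺ (Z=11), F⁻ (Z=9), O²⁻ (Z=8), N³⁻ (Z=7). The strongest nuclear pull (Al³⁺) gives the smallest ion.
With Al³⁺ included the full order is Al³⁺ < Na⁺ < F⁻ < O²⁻ < N³⁻, so it takes position 1.

1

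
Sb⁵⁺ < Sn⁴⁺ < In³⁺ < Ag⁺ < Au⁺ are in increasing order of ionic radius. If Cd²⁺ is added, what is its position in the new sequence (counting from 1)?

4

Tabulating Z and e⁻: Sb⁵⁺ (Z=51, 46 e⁻), Sn⁴⁺ (Z=50, 46 e⁻), In³⁺ (Z=49, 46 e⁻), Cd²⁺ (Z=48, 46 e⁻), Ag⁺ (Z=47, 46 e⁻), Au⁺ (Z=79, 78 e⁻). Sb⁵⁺ < Sn⁴⁺ (both 46 e⁻, Z=51>50); Sn⁴⁺ < In³⁺ (both 46 e⁻, Z=50>49); In³⁺ < Cd²⁺ (isoelectronic, higher Z=49 is smaller); Cd²⁺ < Ag⁺ (both 46 e⁻, Z=48>47); Ag⁺ < Au⁺ (same group, period 5 vs 6).
Merged order: Sb⁵⁺ < Sn⁴⁺ < In³⁺ < Cd²⁺ < Ag⁺ < Au⁺ — Cd²⁺ is number 4.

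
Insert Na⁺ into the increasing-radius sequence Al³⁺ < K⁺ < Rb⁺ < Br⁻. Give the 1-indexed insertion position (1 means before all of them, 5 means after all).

2

Electron counts and nuclear charges: Al³⁺: 10 e⁻, Z=13, Na⁺: 10 e⁻, Z=11, K⁺: 18 e⁻, Z=19, Rb⁺: 36 e⁻, Z=37, Br⁻: 36 e⁻, Z=35. Al³⁺ < Na⁺ (both 10 e⁻, Z=13>11); Na⁺ < K⁺ (same group, 1 shell fewer); K⁺ < Rb⁺ (same group, period 4 vs 5); Rb⁺ < Br⁻ (both 36 e⁻, Z=37>35).
The complete sequence is Al³⁺ < Na⁺ < K⁺ < Rb⁺ < Br⁻. Na⁺ sits at position 2.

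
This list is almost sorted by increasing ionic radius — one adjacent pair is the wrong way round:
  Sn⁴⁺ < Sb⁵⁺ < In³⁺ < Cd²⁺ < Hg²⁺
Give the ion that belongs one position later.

Compare adjacent ions: both have 46 electrons but Z(Sb)=51 > Z(Sn)=50, so Sb⁵⁺ should be the smaller of the two — yet in this increasing list Sn⁴⁺ sits before Sb⁵⁺. Nothing else is reversed, so Sn⁴⁺ should move one place to the right.

Sn⁴⁺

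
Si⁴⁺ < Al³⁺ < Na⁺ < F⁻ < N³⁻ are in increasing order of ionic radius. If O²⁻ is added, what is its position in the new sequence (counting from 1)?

5

All of these have 10 electrons (isoelectronic). With the same electron cloud, the ion with the most protons pulls it in tightest. Nuclear charges: Si⁴⁺ (Z=14), Al³⁺ (Z=13), Na⁺ (Z=11), F⁻ (Z=9), O²⁻ (Z=8), N³⁻ (Z=7). Highest Z is smallest.
With O²⁻ included the full order is Si⁴⁺ < Al³⁺ < Na⁺ < F⁻ < O²⁻ < N³⁻, so it takes position 5.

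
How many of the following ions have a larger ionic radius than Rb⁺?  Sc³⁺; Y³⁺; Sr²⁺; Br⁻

Sc³⁺ (Z=21, 18 e⁻), Y³⁺ (Z=39, 36 e⁻), Sr²⁺ (Z=38, 36 e⁻), Rb⁺ (Z=37, 36 e⁻), Br⁻ (Z=35, 36 e⁻). Sc³⁺ < Y³⁺ (same group, period 4 vs 5); Y³⁺ < Sr²⁺ (isoelectronic, higher Z=39 is smaller); Sr²⁺ < Rb⁺ (both 36 e⁻, Z=38>37); Rb⁺ < Br⁻ (both 36 e⁻, Z=37>35).
Placing each against Rb⁺: smaller — Sc³⁺, Y³⁺, Sr²⁺; larger — Br⁻. So 1 is larger.

1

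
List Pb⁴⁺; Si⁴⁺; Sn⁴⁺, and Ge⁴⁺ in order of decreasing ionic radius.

Pb⁴⁺ > Sn⁴⁺ > Ge⁴⁺ > Si⁴⁺

These ions sit in one column with identical charge. Each step down the periodic table adds a principal shell, increasing the radius.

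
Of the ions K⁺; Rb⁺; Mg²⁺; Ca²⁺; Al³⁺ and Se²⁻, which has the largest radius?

Se²⁻

Electron counts and nuclear charges: Al³⁺: 10 e⁻, Z=13, Mg²⁺: 10 e⁻, Z=12, Ca²⁺: 18 e⁻, Z=20, K⁺: 18 e⁻, Z=19, Rb⁺: 36 e⁻, Z=37, Se²⁻: 36 e⁻, Z=34. Al³⁺ < Mg²⁺ (isoelectronic, higher Z=13 is smaller); Mg²⁺ < Ca²⁺ (same group, 1 shell fewer); Ca²⁺ < K⁺ (isoelectronic, higher Z=20 is smaller); K⁺ < Rb⁺ (same group, 1 shell fewer); Rb⁺ < Se²⁻ (isoelectronic, higher Z=37 is smaller).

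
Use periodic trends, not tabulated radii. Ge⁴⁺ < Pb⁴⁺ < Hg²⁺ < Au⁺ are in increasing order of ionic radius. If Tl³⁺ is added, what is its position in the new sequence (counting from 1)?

3

Electron counts and nuclear charges: Ge⁴⁺ has 28 e⁻ (Z=32), Pb⁴⁺ has 78 e⁻ (Z=82), Tl³⁺ has 78 e⁻ (Z=81), Hg²⁺ has 78 e⁻ (Z=80), Au⁺ has 78 e⁻ (Z=79). Ge⁴⁺ < Pb⁴⁺ (same group, 2 shells fewer); Pb⁴⁺ < Tl³⁺ (both 78 e⁻, Z=82>81); Tl³⁺ < Hg²⁺ (both 78 e⁻, Z=81>80); Hg²⁺ < Au⁺ (both 78 e⁻, Z=80>79).
Putting Tl³⁺ in gives Ge⁴⁺ < Pb⁴⁺ < Tl³⁺ < Hg²⁺ < Au⁺; it lands at slot 3.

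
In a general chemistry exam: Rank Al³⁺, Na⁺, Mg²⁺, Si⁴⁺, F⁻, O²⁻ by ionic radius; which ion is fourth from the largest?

Mg²⁺

These species are isoelectronic with 10 electrons. The only difference is the number of protons: Si⁴⁺ (Z=14), Al³⁺ (Z=13), Mg²⁺ (Z=12), Na⁺ (Z=11), F⁻ (Z=9), O²⁻ (Z=8). The strongest nuclear pull (Si⁴⁺) gives the smallest ion.
So the order is Si⁴⁺ < Al³⁺ < Mg²⁺ < Na⁺ < F⁻ < O²⁻; the 4th-largest ion is Mg²⁺.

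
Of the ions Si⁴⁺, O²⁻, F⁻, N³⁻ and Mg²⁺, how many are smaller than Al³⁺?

1

Each ion has 10 electrons. The ranking follows nuclear charge in reverse — greater Z gives a smaller radius. Si⁴⁺ (Z=14), Al³⁺ (Z=13), Mg²⁺ (Z=12), F⁻ (Z=9), O²⁻ (Z=8), N³⁻ (Z=7).
Ordering all of them (including Al³⁺) by radius gives Si⁴⁺ < Al³⁺ < Mg²⁺ < F⁻ < O²⁻ < N³⁻. Count: 1.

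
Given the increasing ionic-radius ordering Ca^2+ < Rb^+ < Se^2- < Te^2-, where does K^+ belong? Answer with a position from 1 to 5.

2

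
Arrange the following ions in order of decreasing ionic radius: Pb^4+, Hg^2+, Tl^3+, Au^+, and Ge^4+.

Electron counts and nuclear charges: Ge^4+ (Z=32, 28 e⁻), Pb^4+ (Z=82, 78 e⁻), Tl^3+ (Z=81, 78 e⁻), Hg^2+ (Z=80, 78 e⁻), Au^+ (Z=79, 78 e⁻). Ge^4+ < Pb^4+ (same group, 2 shells fewer); Pb^4+ < Tl^3+ (isoelectronic, higher Z=82 is smaller); Tl^3+ < Hg^2+ (isoelectronic, higher Z=81 is smaller); Hg^2+ < Au^+ (isoelectronic, higher Z=80 is smaller).

Au^+ > Hg^2+ > Tl^3+ > Pb^4+ > Ge^4+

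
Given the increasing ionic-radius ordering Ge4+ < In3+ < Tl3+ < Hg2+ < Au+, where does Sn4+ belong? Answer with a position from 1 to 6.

2

Electron counts and nuclear charges: Ge4+ (Z=32, 28 e⁻), Sn4+ (Z=50, 46 e⁻), In3+ (Z=49, 46 e⁻), Tl3+ (Z=81, 78 e⁻), Hg2+ (Z=80, 78 e⁻), Au+ (Z=79, 78 e⁻). Ge4+ < Sn4+ (same group, 1 shell fewer); Sn4+ < In3+ (both 46 e⁻, Z=50>49); In3+ < Tl3+ (same group, 1 shell fewer); Tl3+ < Hg2+ (isoelectronic, higher Z=81 is smaller); Hg2+ < Au+ (isoelectronic, higher Z=80 is smaller).
With Sn4+ included the full order is Ge4+ < Sn4+ < In3+ < Tl3+ < Hg2+ < Au+, so it takes position 2.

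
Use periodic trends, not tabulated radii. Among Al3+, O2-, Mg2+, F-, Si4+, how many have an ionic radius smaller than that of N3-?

5

All of these have 10 electrons (isoelectronic). With the same electron cloud, the ion with the most protons pulls it in tightest. Nuclear charges: Si4+ (Z=14), Al3+ (Z=13), Mg2+ (Z=12), F- (Z=9), O2- (Z=8), N3- (Z=7). Highest Z is smallest.
Ordering all of them (including N3-) by radius gives Si4+ < Al3+ < Mg2+ < F- < O2- < N3-. That's 5.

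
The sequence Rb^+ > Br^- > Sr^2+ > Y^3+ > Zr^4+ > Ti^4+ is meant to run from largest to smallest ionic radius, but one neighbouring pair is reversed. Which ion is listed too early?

Rb^+

The pair Rb^+, Br^- is the wrong way round — Rb^+ and Br^- share 36 electrons; the higher nuclear charge on Rb (Z=37) contracts it more, so Rb^+ < Br^-. All other adjacent pairs agree with periodic trends, so Rb^+ is the misplaced ion.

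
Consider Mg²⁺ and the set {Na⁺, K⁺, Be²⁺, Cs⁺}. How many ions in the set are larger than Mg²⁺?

3

Electron counts and nuclear charges: Be²⁺ has 2 e⁻ (Z=4), Mg²⁺ has 10 e⁻ (Z=12), Na⁺ has 10 e⁻ (Z=11), K⁺ has 18 e⁻ (Z=19), Cs⁺ has 54 e⁻ (Z=55). Be²⁺ < Mg²⁺ (same group, 1 shell fewer); Mg²⁺ < Na⁺ (isoelectronic, higher Z=12 is smaller); Na⁺ < K⁺ (same group, period 3 vs 4); K⁺ < Cs⁺ (same group, period 4 vs 6).
Ordering all of them (including Mg²⁺) by radius gives Be²⁺ < Mg²⁺ < Na⁺ < K⁺ < Cs⁺. So 3 are larger.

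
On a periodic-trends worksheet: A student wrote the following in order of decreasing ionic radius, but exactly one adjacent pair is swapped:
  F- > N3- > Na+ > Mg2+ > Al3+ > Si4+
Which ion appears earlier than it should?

F-

The pair F-, N3- is the wrong way round — they are isoelectronic (10 e⁻) and F has more protons than N (9 vs 7), making F- smaller. All other adjacent pairs agree with periodic trends, so F- is the misplaced ion.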